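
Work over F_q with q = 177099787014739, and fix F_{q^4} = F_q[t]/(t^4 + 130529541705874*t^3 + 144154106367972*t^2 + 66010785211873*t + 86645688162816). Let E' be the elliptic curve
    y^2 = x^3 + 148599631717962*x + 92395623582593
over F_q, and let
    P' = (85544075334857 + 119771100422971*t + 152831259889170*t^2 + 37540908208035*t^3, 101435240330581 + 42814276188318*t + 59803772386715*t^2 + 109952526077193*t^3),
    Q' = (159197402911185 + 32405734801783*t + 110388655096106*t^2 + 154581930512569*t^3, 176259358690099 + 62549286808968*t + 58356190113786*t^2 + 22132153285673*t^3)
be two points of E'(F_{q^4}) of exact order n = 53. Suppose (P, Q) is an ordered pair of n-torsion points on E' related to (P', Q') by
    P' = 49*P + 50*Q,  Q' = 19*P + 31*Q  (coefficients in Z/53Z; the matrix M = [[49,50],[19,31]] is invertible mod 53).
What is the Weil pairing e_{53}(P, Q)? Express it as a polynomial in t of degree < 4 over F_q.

176556833229800 + 6661529671010*t + 10850298896480*t^2 + 59157484684932*t^3

e_{53}(aP+bQ,cP+dQ) = e_{53}(P,Q)^(ad-bc); with (a,b,c,d)=(49,50,19,31) this gives the det-53 law.
So e_{53}(P,Q) = e_{53}(P',Q')^{34}, since 39*34 = 1 mod 53.
Miller loop for e_{53} over F_{177099787014739^4}: bits of 53 = 110101; 5 double steps + 3 add steps, l/v at each.
The quotient is 39483239601425 + 117378859404944*t + 126667559059611*t^2 + 153549633732981*t^3.
Raise to 34: e(P,Q) = 176556833229800 + 6661529671010*t + 10850298896480*t^2 + 59157484684932*t^3 in mu_{53}.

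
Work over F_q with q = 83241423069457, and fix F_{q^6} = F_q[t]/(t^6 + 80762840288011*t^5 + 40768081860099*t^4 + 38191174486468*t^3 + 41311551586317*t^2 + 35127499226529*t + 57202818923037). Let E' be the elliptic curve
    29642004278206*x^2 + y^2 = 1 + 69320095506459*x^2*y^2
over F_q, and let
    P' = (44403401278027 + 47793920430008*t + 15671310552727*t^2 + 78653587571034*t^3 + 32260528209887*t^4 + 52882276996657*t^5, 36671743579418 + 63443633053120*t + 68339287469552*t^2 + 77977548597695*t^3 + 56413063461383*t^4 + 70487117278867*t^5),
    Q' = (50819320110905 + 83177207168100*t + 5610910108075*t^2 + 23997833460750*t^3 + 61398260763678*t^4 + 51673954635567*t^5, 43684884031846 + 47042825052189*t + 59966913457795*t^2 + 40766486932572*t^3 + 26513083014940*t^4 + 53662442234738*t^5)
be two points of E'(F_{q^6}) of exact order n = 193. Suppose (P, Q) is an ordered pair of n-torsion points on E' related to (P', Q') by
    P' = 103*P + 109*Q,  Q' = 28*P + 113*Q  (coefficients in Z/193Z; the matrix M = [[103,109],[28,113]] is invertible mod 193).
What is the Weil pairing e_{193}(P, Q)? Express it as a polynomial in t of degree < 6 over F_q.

74653410245413 + 25506809773708*t + 59853523683216*t^2 + 29787808548985*t^3 + 37967339768043*t^4 + 52863502268906*t^5

Alternating bilinearity on E[193] (values in mu_{193} in F_{83241423069457^6}) gives e(P',Q') = e(P,Q)^det(M).
det(M) mod 193 = 95; its inverse in (Z/193)^* is 128 (check: 95*128 mod 193 = 1).
Map (x,y)_Ed via u=(1+y)/(1-y), v=(1+y)/((1-y)x) to Montgomery A=6990240034310,B=25224311679054; then to (a',b')=(76071085449603,15865967479938).
Build f_{193,P'} and f_{193,Q'} via the 8-bit ladder of 193=11000001_2; evaluate at shifted divisors; quotient in F_{83241423069457^6}.
The quotient is 59512498829332 + 79421697475088*t + 52330548197472*t^2 + 45947843148224*t^3 + 45171871294402*t^4 + 25720516468443*t^5.
Hence e(P,Q) = 74653410245413 + 25506809773708*t + 59853523683216*t^2 + 29787808548985*t^3 + 37967339768043*t^4 + 52863502268906*t^5 in F_{83241423069457^6}^*.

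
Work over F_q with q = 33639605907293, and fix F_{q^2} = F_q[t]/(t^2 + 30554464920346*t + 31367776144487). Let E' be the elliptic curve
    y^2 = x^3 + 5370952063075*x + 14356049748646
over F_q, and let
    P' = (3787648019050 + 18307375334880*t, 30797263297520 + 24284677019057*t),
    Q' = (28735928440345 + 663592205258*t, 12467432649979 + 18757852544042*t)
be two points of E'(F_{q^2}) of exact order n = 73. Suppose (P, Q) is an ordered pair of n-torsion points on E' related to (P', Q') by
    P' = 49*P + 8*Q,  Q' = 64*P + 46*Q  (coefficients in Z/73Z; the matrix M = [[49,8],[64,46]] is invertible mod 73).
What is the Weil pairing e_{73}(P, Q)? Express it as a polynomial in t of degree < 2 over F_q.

Since e_{73}(P,P)=e_{73}(Q,Q)=1 and e_{73}(Q,P)=e_{73}(P,Q)^{-1}, expanding e_{73}(49*P + 8*Q,64*P + 46*Q) leaves e(P,Q)^det(M).
det(M) mod 73 = 63; its inverse in (Z/73)^* is 51 (check: 63*51 mod 73 = 1).
7-bit Miller (1001001) on E'/F_{33639605907293} with a'=5370952063075, b'=14356049748646: accumulate tangent/chord ratios at Q'+S and P'+S'.
So e_{73}(P',Q') = 5587418240427 + 27994739755957*t.
e_{73}(P,Q) = (5587418240427 + 27994739755957*t)^{51} = 21254782713091 + 21110859919469*t.

21254782713091 + 21110859919469*t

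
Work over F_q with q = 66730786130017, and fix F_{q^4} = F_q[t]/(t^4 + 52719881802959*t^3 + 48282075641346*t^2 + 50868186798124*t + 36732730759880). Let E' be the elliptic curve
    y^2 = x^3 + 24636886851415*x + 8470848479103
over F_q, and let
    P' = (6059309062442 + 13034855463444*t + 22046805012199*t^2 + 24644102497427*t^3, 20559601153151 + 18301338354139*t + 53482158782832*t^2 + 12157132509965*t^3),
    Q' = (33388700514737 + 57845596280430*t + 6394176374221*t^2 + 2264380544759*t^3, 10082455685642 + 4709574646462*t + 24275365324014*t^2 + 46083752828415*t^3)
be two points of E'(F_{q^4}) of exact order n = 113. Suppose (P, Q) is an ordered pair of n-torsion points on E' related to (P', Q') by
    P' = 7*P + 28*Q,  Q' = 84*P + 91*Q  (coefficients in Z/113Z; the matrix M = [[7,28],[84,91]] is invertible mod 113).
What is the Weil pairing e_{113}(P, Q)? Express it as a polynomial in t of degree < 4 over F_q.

15494153077834 + 28790430181925*t + 40802664849196*t^2 + 14246001687446*t^3

e_{113} is bilinear + alternating on E[113], so e_{113}(7*P + 28*Q, 84*P + 91*Q) = e_{113}(P,Q)^(7*91-28*84).
det M = 7*91 - 28*84 = -1715 = 93 (mod 113); 93^{-1} = 96 (mod 113).
7-bit Miller (1110001) on E'/F_{66730786130017} with a'=24636886851415, b'=8470848479103: accumulate tangent/chord ratios at Q'+S and P'+S'.
f_P(D_Q)/f_Q(D_P) = 52042900817367 + 2276471998106*t + 6661592784463*t^2 + 30269038473539*t^3.
(52042900817367 + 2276471998106*t + 6661592784463*t^2 + 30269038473539*t^3)^{96} mod (66730786130017,f) = 15494153077834 + 28790430181925*t + 40802664849196*t^2 + 14246001687446*t^3.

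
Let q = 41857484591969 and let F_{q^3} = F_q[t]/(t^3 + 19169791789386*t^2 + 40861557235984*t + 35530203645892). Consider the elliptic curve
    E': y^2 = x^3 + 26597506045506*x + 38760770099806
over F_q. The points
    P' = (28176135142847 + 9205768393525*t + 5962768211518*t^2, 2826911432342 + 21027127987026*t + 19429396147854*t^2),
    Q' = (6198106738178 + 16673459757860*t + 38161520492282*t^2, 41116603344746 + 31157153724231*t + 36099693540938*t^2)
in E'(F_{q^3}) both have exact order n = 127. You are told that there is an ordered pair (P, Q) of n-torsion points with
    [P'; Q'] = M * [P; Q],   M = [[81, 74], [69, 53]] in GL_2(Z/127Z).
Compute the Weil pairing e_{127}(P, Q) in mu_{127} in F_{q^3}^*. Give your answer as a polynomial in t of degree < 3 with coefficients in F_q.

38322460446834 + 12833593560374*t + 29887113230763*t^2

Under M = [[81,74],[69,53]] in GL_2(Z/127), e_{127}(P',Q') = e_{127}(P,Q)^(81*53-74*69 mod 127).
det M = 81*53 - 74*69 = -813 = 76 (mod 127); 76^{-1} = 122 (mod 127).
Miller loop for e_{127} over F_{41857484591969^3}: bits of 127 = 1111111; 6 double steps + 6 add steps, l/v at each.
e_{127}(P',Q') = 5723892766928 + 33659310212237*t + 15894553515333*t^2.
Thus e_{127}(P,Q) = 38322460446834 + 12833593560374*t + 29887113230763*t^2.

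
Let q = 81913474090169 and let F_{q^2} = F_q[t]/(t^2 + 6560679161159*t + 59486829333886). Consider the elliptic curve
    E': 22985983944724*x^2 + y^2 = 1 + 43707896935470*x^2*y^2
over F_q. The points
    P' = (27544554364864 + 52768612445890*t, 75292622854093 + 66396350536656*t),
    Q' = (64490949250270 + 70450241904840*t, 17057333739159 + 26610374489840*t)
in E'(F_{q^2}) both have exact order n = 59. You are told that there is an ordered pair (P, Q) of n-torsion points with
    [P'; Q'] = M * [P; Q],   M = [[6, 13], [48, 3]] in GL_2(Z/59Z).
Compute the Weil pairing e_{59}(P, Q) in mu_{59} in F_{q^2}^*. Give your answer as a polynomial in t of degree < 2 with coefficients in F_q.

The 59-Weil pairing on E[59] over F_{81913474090169} is alternating-bilinear: e_{59}(P',Q') = e_{59}(P,Q)^det(M).
Inverting 43 mod 59: 11. Thus e_{59}(P,Q) = e(P',Q')^{11}.
Edwards->Montgomery: u=(1+y)/(1-y), v=u/x -> 55266266771218v^2=u^3+11810256907181u^2+u; then x_W=35776258797398u+65724629540145: y^2=x^3+1208604532684*x+66363721489189.
Double-and-add over 111011: 6-1 doublings, 5-1 additions; each step l_{T,T}/v_{2T} or l_{T,P'}/v at Q'+S for random S.
e_{59}(P',Q') = 44700833464249 + 5531634401358*t.
Hence e(P,Q) = 12920624639589 + 16706140755643*t in F_{81913474090169^2}^*.

12920624639589 + 16706140755643*t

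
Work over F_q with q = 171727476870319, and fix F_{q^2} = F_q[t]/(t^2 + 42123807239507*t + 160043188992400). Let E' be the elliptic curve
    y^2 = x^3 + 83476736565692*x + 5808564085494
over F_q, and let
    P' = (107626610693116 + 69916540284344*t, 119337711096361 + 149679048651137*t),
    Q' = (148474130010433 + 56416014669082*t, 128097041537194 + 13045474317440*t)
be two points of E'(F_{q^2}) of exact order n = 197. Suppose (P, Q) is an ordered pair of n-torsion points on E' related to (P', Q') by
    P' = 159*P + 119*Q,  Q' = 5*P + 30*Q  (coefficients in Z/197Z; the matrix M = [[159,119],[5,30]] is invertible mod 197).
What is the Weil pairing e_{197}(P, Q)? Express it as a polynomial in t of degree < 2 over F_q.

e_{197} is bilinear + alternating on E[197], so e_{197}(159*P + 119*Q, 5*P + 30*Q) = e_{197}(P,Q)^(159*30-119*5).
Hence e(P,Q) = e(P',Q')^{140} where 140 = 38^{-1} mod 197.
8-bit Miller (11000101) on E'/F_{171727476870319} with a'=83476736565692, b'=5808564085494: accumulate tangent/chord ratios at Q'+S and P'+S'.
f_P(D_Q)/f_Q(D_P) = 126446740457326 + 150036317055701*t.
Finally e_{197}(P,Q) = 160432234694184 + 126556839896950*t.

160432234694184 + 126556839896950*t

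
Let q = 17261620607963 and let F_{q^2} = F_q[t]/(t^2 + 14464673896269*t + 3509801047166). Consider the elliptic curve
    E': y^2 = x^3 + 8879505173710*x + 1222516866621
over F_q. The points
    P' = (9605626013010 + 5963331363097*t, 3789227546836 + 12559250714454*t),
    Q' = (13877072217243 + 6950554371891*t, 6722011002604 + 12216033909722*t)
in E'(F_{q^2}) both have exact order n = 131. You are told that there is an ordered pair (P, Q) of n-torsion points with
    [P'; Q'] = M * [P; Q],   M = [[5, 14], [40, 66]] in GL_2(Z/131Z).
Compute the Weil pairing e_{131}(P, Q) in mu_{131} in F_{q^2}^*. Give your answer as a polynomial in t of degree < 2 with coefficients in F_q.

e_{131} is bilinear + alternating on E[131], so e_{131}(5*P + 14*Q, 40*P + 66*Q) = e_{131}(P,Q)^(5*66-14*40).
det(M) mod 131 = 32; its inverse in (Z/131)^* is 86 (check: 32*86 mod 131 = 1).
n = 131 = (10000011)_2 (8 bits, wt 3); accumulate f_{131,P'}(Q'+S)/f_{131,P'}(S) along the 7-step ladder.
The quotient is 11927286426839 + 7780856971335*t.
Finally e_{131}(P,Q) = 9993161494106 + 4852827427693*t.

9993161494106 + 4852827427693*t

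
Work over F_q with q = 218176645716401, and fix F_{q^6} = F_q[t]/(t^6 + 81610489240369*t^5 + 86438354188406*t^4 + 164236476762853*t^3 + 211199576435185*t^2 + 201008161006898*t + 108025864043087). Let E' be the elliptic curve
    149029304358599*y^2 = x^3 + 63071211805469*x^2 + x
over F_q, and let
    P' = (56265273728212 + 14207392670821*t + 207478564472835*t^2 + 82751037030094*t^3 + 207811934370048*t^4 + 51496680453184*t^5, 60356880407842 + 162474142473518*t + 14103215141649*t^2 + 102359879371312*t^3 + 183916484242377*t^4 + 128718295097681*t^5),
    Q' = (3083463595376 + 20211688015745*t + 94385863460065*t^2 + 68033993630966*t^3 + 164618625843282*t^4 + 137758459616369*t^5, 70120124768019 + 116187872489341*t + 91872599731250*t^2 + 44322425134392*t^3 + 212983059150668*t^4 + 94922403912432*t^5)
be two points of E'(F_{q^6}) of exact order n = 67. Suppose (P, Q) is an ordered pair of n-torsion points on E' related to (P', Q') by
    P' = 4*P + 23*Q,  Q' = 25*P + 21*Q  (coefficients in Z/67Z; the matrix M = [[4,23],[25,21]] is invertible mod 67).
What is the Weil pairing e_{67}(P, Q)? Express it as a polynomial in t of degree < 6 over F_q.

Under M = [[4,23],[25,21]] in GL_2(Z/67), e_{67}(P',Q') = e_{67}(P,Q)^(4*21-23*25 mod 67).
So e_{67}(P,Q) = e_{67}(P',Q')^{3}, since 45*3 = 1 mod 67.
Montgomery->Weierstrass: x_W = 54629596989874*x+166778610234785, y_W=54629596989874*y on F_{218176645716401}; lands on y^2=x^3+93310404686983*x+212720017368409.
Run Miller on y^2=x^3+93310404686983*x+212720017368409 over F_{218176645716401}: ladder 1000011 (7 bits); e = f_P(D_Q)/f_Q(D_P).
So e_{67}(P',Q') = 43945337292332 + 79727414993956*t + 9264603892447*t^2 + 193938611371315*t^3 + 24588277588141*t^4 + 19149755289034*t^5.
Raise to 3: e(P,Q) = 174954547774516 + 167775121167724*t + 132769184561476*t^2 + 55458756102028*t^3 + 165654648930955*t^4 + 192878613460177*t^5 in mu_{67}.

174954547774516 + 167775121167724*t + 132769184561476*t^2 + 55458756102028*t^3 + 165654648930955*t^4 + 192878613460177*t^5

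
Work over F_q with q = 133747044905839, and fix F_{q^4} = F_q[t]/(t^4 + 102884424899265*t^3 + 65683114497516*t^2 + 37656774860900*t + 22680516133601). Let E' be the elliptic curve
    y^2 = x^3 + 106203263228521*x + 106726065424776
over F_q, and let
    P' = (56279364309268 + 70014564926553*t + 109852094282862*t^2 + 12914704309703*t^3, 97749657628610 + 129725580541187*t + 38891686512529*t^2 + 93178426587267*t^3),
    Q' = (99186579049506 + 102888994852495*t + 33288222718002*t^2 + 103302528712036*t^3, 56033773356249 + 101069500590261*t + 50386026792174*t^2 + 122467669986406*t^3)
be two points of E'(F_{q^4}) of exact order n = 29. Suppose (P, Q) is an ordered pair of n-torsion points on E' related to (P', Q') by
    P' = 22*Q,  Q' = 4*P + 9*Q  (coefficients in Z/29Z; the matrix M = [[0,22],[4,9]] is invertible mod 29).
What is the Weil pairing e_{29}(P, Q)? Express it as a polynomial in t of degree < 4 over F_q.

73921644785543 + 21663253318487*t + 8142623244254*t^2 + 83629516610217*t^3

Since e_{29}(P,P)=e_{29}(Q,Q)=1 and e_{29}(Q,P)=e_{29}(P,Q)^{-1}, expanding e_{29}(22*Q,4*P + 9*Q) leaves e(P,Q)^det(M).
det M = 0*9 - 22*4 = -88 = 28 (mod 29); 28^{-1} = 28 (mod 29).
Run Miller on y^2=x^3+106203263228521*x+106726065424776 over F_{133747044905839}: ladder 11101 (5 bits); e = f_P(D_Q)/f_Q(D_P).
e_{29}(P',Q') = 96263547212087 + 93567911964633*t + 99275562605254*t^2 + 65449678993944*t^3.
Finally e_{29}(P,Q) = 73921644785543 + 21663253318487*t + 8142623244254*t^2 + 83629516610217*t^3.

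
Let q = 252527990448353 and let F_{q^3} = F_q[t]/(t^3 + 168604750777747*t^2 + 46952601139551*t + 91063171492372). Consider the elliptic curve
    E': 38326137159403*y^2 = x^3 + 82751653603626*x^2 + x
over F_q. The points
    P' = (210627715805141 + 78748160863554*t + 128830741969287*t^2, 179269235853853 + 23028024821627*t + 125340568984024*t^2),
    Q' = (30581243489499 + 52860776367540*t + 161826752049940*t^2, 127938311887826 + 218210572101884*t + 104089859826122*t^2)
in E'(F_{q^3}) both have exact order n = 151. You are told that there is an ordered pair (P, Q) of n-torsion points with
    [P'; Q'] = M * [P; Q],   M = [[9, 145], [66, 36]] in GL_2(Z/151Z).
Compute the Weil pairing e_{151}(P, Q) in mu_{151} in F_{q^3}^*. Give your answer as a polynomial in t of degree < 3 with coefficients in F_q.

90452658233887 + 142319738866907*t + 137622572219896*t^2

The 151-Weil pairing on E[151] over F_{252527990448353} is alternating-bilinear: e_{151}(P',Q') = e_{151}(P,Q)^det(M).
Inverting 116 mod 151: 69. Thus e_{151}(P,Q) = e(P',Q')^{69}.
Undo Montgomery via alpha=245297253614961, beta=92052133391933: (a',b')=(54626628968989,207958341603048) over F_{252527990448353}.
n = 151 = (10010111)_2 (8 bits, wt 5); accumulate f_{151,P'}(Q'+S)/f_{151,P'}(S) along the 7-step ladder.
f_P(D_Q)/f_Q(D_P) = 69424877807949 + 179633139998722*t + 179194348321588*t^2.
Raise to 69: e(P,Q) = 90452658233887 + 142319738866907*t + 137622572219896*t^2 in mu_{151}.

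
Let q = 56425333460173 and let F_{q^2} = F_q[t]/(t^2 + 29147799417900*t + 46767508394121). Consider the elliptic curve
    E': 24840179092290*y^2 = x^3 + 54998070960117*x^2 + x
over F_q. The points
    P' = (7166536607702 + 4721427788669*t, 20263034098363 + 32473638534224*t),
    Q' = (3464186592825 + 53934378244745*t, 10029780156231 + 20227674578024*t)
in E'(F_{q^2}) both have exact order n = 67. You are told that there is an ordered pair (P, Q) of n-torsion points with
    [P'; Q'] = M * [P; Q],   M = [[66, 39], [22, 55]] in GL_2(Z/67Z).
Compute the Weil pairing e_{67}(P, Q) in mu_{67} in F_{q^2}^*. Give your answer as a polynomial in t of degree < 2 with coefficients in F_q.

52323918559546 + 45184743919096*t

e_{67}(aP+bQ,cP+dQ) = e_{67}(P,Q)^(ad-bc); with (a,b,c,d)=(66,39,22,55) this gives the det-67 law.
Hence e(P,Q) = e(P',Q')^{59} where 59 = 25^{-1} mod 67.
Set x_W=23435813614412*u+2298225958169, y_W=23435813614412*v; then E': y_W^2=x_W^3+35916022570306*x_W+55118242658022.
Double-and-add over 1000011: 7-1 doublings, 3-1 additions; each step l_{T,T}/v_{2T} or l_{T,P'}/v at Q'+S for random S.
e_{67}(P',Q') = 42964268290839 + 31425275660295*t.
Hence e(P,Q) = 52323918559546 + 45184743919096*t in F_{56425333460173^2}^*.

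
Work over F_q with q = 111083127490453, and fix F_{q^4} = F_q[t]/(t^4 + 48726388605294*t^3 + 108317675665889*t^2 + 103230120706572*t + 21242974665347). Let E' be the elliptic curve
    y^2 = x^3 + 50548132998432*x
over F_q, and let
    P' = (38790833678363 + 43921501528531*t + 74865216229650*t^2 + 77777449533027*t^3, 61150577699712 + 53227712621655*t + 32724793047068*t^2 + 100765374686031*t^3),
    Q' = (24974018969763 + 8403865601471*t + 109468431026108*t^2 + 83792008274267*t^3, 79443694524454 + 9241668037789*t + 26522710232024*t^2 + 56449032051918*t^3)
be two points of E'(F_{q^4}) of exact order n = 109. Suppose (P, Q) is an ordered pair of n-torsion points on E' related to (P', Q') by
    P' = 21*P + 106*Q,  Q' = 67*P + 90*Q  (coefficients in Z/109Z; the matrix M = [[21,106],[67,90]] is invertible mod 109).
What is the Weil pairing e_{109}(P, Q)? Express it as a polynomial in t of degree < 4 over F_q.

79521161349047 + 53180000024190*t + 86007864602146*t^2 + 90105187262491*t^3

The 109-Weil pairing on E[109] over F_{111083127490453} is alternating-bilinear: e_{109}(P',Q') = e_{109}(P,Q)^det(M).
21*90 - 106*67 = -5212; reduced mod 109: det = 20, inverse 60.
Double-and-add over 1101101: 7-1 doublings, 5-1 additions; each step l_{T,T}/v_{2T} or l_{T,P'}/v at Q'+S for random S.
The quotient is 96360646651868 + 26953831345414*t + 77809224440974*t^2 + 229968464744*t^3.
Thus e_{109}(P,Q) = 79521161349047 + 53180000024190*t + 86007864602146*t^2 + 90105187262491*t^3.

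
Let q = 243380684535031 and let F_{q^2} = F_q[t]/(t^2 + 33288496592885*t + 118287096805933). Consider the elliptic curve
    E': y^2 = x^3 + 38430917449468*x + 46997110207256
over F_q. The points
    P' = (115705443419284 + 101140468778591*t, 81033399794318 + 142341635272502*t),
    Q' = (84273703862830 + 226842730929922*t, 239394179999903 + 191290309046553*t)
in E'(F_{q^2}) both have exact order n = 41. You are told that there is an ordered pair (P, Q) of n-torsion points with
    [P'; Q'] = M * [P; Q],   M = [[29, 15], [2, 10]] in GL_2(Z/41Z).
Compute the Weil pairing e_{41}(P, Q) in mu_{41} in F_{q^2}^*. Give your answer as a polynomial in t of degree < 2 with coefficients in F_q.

33558195037465 + 16946561692868*t

e_{41}(aP+bQ,cP+dQ) = e_{41}(P,Q)^(ad-bc); with (a,b,c,d)=(29,15,2,10) this gives the det-41 law.
Hence e(P,Q) = e(P',Q')^{3} where 3 = 14^{-1} mod 41.
6-bit Miller (101001) on E'/F_{243380684535031} with a'=38430917449468, b'=46997110207256: accumulate tangent/chord ratios at Q'+S and P'+S'.
Miller gives e_{41}(P',Q') = 94887580311604 + 222966747714089*t in F_{243380684535031^2}.
e_{41}(P,Q) = (94887580311604 + 222966747714089*t)^{3} = 33558195037465 + 16946561692868*t.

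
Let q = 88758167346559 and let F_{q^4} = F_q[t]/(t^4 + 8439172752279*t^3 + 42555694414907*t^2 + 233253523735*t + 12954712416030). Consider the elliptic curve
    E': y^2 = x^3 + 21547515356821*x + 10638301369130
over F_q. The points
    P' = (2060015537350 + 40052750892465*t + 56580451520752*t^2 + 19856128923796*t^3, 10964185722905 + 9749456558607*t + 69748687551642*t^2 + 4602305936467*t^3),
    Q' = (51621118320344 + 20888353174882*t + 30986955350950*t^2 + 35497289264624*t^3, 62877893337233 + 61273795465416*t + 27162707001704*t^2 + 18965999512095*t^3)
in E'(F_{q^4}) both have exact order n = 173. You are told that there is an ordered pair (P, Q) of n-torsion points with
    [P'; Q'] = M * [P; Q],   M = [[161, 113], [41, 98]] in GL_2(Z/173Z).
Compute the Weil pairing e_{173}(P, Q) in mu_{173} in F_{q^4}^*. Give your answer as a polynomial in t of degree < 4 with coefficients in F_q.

The 173-Weil pairing on E[173] over F_{88758167346559} is alternating-bilinear: e_{173}(P',Q') = e_{173}(P,Q)^det(M).
So e_{173}(P,Q) = e_{173}(P',Q')^{64}, since 73*64 = 1 mod 173.
Build f_{173,P'} and f_{173,Q'} via the 8-bit ladder of 173=10101101_2; evaluate at shifted divisors; quotient in F_{88758167346559^4}.
f_P(D_Q)/f_Q(D_P) = 54603198107254 + 64538520172849*t + 79508650376703*t^2 + 39241128661882*t^3.
Finally e_{173}(P,Q) = 25234738105576 + 21999079766148*t + 27610964470124*t^2 + 17204028158311*t^3.

25234738105576 + 21999079766148*t + 27610964470124*t^2 + 17204028158311*t^3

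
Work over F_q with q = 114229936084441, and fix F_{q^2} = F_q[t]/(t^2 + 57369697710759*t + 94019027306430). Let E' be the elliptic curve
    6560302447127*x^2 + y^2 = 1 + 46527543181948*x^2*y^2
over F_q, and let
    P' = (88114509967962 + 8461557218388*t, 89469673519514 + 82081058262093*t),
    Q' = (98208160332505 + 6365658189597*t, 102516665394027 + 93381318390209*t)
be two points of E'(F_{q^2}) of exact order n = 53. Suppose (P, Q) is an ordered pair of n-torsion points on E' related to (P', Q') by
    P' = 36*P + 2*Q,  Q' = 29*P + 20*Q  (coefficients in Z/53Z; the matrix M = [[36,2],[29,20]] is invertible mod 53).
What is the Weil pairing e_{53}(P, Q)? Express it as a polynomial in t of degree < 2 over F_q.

The 53-Weil pairing on E[53] over F_{114229936084441} is alternating-bilinear: e_{53}(P',Q') = e_{53}(P,Q)^det(M).
Hence e(P,Q) = e(P',Q')^{51} where 51 = 26^{-1} mod 53.
Edwards a_E,d_E -> Montgomery A=26844731560968,B=76146516496462 -> Weierstrass 25353685269535,0 via alpha=65962942313733,beta=18565673837405.
n = 53 = (110101)_2 (6 bits, wt 4); accumulate f_{53,P'}(Q'+S)/f_{53,P'}(S) along the 5-step ladder.
Result: e(P',Q') = 15091035770574 + 37591553600216*t.
(15091035770574 + 37591553600216*t)^{51} mod (114229936084441,f) = 91065927198703 + 24183610003569*t.

91065927198703 + 24183610003569*t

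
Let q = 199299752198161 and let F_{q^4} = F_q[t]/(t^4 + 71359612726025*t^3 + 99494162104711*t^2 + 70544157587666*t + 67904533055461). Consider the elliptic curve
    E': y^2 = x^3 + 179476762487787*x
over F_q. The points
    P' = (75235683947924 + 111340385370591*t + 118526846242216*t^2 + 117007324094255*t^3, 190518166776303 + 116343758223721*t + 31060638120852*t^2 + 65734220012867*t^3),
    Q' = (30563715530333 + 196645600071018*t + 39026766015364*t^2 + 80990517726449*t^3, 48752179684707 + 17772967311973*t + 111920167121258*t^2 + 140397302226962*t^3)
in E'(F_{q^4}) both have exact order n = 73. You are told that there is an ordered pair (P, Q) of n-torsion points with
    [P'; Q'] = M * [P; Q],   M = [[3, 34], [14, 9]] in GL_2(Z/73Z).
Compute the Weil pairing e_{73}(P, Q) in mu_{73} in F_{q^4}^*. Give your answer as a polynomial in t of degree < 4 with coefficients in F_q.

157827342830692 + 169571886243128*t + 36020951276773*t^2 + 85274000667464*t^3

Under M = [[3,34],[14,9]] in GL_2(Z/73), e_{73}(P',Q') = e_{73}(P,Q)^(3*9-34*14 mod 73).
So e_{73}(P,Q) = e_{73}(P',Q')^{53}, since 62*53 = 1 mod 73.
7-bit Miller (1001001) on E'/F_{199299752198161} with a'=179476762487787, b'=0: accumulate tangent/chord ratios at Q'+S and P'+S'.
Result: e(P',Q') = 11208053505026 + 115673114953926*t + 109959405688488*t^2 + 103885615457772*t^3.
Thus e_{73}(P,Q) = 157827342830692 + 169571886243128*t + 36020951276773*t^2 + 85274000667464*t^3.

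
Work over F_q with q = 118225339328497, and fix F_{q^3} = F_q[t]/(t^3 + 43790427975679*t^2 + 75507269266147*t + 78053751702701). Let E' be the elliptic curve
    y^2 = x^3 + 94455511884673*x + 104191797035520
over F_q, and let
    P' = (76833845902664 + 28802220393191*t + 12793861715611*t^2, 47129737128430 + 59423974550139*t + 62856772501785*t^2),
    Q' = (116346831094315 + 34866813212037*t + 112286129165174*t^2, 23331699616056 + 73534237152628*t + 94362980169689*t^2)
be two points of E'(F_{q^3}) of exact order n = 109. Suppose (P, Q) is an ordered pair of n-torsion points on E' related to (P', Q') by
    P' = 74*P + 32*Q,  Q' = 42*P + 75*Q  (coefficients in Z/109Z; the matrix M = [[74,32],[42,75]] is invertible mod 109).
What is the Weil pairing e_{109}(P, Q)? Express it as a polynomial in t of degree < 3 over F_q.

e_{109}(aP+bQ,cP+dQ) = e_{109}(P,Q)^(ad-bc); with (a,b,c,d)=(74,32,42,75) this gives the det-109 law.
det(M) mod 109 = 64; its inverse in (Z/109)^* is 46 (check: 64*46 mod 109 = 1).
Build f_{109,P'} and f_{109,Q'} via the 7-bit ladder of 109=1101101_2; evaluate at shifted divisors; quotient in F_{118225339328497^3}.
f_P(D_Q)/f_Q(D_P) = 42313510087041 + 94212091488900*t + 85846714944526*t^2.
Hence e(P,Q) = 99018535063942 + 41394793935645*t + 87646345320216*t^2 in F_{118225339328497^3}^*.

99018535063942 + 41394793935645*t + 87646345320216*t^2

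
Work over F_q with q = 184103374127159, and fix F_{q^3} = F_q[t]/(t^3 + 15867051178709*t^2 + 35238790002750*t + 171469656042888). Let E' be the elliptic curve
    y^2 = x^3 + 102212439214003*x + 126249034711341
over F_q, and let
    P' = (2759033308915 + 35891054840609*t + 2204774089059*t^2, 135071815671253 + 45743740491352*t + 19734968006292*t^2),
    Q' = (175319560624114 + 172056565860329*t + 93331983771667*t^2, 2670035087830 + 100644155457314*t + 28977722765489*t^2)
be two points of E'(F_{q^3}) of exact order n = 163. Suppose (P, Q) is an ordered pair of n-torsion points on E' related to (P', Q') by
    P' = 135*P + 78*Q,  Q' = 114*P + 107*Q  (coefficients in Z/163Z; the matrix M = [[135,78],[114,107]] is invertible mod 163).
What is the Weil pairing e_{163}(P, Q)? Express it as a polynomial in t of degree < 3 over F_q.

e_{163}(aP+bQ,cP+dQ) = e_{163}(P,Q)^(ad-bc); with (a,b,c,d)=(135,78,114,107) this gives the det-163 law.
Hence e(P,Q) = e(P',Q')^{89} where 89 = 11^{-1} mod 163.
n = 163 = (10100011)_2 (8 bits, wt 4); accumulate f_{163,P'}(Q'+S)/f_{163,P'}(S) along the 7-step ladder.
e_{163}(P',Q') = 176522275083 + 159614319131658*t + 867836144351*t^2.
e_{163}(P,Q) = (176522275083 + 159614319131658*t + 867836144351*t^2)^{89} = 4644202724129 + 96441715896878*t + 20932401790608*t^2.

4644202724129 + 96441715896878*t + 20932401790608*t^2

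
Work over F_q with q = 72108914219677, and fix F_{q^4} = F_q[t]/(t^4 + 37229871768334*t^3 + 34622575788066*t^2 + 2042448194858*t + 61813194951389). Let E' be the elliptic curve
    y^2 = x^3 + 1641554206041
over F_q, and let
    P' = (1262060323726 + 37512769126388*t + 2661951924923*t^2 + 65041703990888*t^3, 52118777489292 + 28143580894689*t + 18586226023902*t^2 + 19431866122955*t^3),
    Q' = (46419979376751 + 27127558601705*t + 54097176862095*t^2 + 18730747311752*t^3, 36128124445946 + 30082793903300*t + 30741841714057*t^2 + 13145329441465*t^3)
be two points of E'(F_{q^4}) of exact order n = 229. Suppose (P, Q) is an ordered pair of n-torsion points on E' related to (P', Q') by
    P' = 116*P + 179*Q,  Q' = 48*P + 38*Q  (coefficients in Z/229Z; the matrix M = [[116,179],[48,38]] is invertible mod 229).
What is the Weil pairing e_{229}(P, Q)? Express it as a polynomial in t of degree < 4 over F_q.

e_{229}(aP+bQ,cP+dQ) = e_{229}(P,Q)^(ad-bc); with (a,b,c,d)=(116,179,48,38) this gives the det-229 law.
Hence e(P,Q) = e(P',Q')^{48} where 48 = 167^{-1} mod 229.
8-bit Miller (11100101) on E'/F_{72108914219677} with a'=0, b'=1641554206041: accumulate tangent/chord ratios at Q'+S and P'+S'.
f_P(D_Q)/f_Q(D_P) = 50903113714072 + 47526125714422*t + 44081401612149*t^2 + 51570906451935*t^3.
(50903113714072 + 47526125714422*t + 44081401612149*t^2 + 51570906451935*t^3)^{48} mod (72108914219677,f) = 58347151196614 + 13059822904183*t + 23687504740893*t^2 + 34753168326226*t^3.

58347151196614 + 13059822904183*t + 23687504740893*t^2 + 34753168326226*t^3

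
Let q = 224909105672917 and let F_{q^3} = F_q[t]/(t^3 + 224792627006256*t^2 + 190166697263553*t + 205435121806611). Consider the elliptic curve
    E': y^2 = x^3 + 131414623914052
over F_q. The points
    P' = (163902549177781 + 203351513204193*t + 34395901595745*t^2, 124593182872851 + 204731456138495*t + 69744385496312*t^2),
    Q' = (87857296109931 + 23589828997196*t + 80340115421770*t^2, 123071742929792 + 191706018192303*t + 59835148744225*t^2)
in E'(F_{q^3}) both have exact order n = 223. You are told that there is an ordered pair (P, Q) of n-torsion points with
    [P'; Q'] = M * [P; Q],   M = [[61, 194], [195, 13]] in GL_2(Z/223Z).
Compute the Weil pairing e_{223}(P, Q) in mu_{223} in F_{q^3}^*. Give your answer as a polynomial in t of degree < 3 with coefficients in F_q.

Since e_{223}(P,P)=e_{223}(Q,Q)=1 and e_{223}(Q,P)=e_{223}(P,Q)^{-1}, expanding e_{223}(61*P + 194*Q,195*P + 13*Q) leaves e(P,Q)^det(M).
Inverting 204 mod 223: 176. Thus e_{223}(P,Q) = e(P',Q')^{176}.
n = 223 = (11011111)_2 (8 bits, wt 7); accumulate f_{223,P'}(Q'+S)/f_{223,P'}(S) along the 7-step ladder.
e_{223}(P',Q') = 94689024419263 + 165351888486279*t + 13324673488264*t^2.
e_{223}(P,Q) = (94689024419263 + 165351888486279*t + 13324673488264*t^2)^{176} = 221782438421952 + 85568790034193*t + 66122993560886*t^2.

221782438421952 + 85568790034193*t + 66122993560886*t^2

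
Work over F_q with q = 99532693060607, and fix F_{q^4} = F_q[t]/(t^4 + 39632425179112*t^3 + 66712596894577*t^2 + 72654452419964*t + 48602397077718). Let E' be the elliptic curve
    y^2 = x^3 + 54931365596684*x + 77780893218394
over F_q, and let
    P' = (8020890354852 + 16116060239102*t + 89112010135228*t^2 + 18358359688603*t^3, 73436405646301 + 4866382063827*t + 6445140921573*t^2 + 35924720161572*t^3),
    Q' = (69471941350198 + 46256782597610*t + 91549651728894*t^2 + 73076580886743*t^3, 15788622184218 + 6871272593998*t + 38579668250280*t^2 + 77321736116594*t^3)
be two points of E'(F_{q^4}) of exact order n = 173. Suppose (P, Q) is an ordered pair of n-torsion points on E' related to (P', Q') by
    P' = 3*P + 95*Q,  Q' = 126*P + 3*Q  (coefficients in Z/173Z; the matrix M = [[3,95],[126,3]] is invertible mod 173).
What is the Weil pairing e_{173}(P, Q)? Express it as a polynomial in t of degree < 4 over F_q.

Since e_{173}(P,P)=e_{173}(Q,Q)=1 and e_{173}(Q,P)=e_{173}(P,Q)^{-1}, expanding e_{173}(3*P + 95*Q,126*P + 3*Q) leaves e(P,Q)^det(M).
det(M) mod 173 = 149; its inverse in (Z/173)^* is 36 (check: 149*36 mod 173 = 1).
8-bit Miller (10101101) on E'/F_{99532693060607} with a'=54931365596684, b'=77780893218394: accumulate tangent/chord ratios at Q'+S and P'+S'.
Result: e(P',Q') = 67983808143829 + 55360632123466*t + 15284524768080*t^2 + 53370048761816*t^3.
(67983808143829 + 55360632123466*t + 15284524768080*t^2 + 53370048761816*t^3)^{36} mod (99532693060607,f) = 36495247486639 + 31653621471150*t + 76217342764057*t^2 + 23438632482240*t^3.

36495247486639 + 31653621471150*t + 76217342764057*t^2 + 23438632482240*t^3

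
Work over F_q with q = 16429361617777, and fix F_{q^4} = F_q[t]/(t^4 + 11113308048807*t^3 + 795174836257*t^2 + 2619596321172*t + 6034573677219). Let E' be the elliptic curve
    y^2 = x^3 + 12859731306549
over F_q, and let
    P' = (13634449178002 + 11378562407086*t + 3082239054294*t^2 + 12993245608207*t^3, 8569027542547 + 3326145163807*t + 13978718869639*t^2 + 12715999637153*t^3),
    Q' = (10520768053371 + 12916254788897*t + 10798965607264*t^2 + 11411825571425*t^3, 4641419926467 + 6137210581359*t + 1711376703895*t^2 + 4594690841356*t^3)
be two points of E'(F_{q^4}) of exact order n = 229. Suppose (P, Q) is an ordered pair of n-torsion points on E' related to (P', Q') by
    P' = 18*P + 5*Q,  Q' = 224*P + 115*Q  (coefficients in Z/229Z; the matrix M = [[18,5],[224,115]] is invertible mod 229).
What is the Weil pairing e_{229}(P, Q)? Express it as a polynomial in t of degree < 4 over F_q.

14999314139100 + 460047459082*t + 13740181806845*t^2 + 15587639360173*t^3

e_{229} is bilinear + alternating on E[229], so e_{229}(18*P + 5*Q, 224*P + 115*Q) = e_{229}(P,Q)^(18*115-5*224).
Hence e(P,Q) = e(P',Q')^{128} where 128 = 34^{-1} mod 229.
8-bit Miller (11100101) on E'/F_{16429361617777} with a'=0, b'=12859731306549: accumulate tangent/chord ratios at Q'+S and P'+S'.
So e_{229}(P',Q') = 12253604066693 + 8872218669613*t + 14714932762148*t^2 + 999928254595*t^3.
Hence e(P,Q) = 14999314139100 + 460047459082*t + 13740181806845*t^2 + 15587639360173*t^3 in F_{16429361617777^4}^*.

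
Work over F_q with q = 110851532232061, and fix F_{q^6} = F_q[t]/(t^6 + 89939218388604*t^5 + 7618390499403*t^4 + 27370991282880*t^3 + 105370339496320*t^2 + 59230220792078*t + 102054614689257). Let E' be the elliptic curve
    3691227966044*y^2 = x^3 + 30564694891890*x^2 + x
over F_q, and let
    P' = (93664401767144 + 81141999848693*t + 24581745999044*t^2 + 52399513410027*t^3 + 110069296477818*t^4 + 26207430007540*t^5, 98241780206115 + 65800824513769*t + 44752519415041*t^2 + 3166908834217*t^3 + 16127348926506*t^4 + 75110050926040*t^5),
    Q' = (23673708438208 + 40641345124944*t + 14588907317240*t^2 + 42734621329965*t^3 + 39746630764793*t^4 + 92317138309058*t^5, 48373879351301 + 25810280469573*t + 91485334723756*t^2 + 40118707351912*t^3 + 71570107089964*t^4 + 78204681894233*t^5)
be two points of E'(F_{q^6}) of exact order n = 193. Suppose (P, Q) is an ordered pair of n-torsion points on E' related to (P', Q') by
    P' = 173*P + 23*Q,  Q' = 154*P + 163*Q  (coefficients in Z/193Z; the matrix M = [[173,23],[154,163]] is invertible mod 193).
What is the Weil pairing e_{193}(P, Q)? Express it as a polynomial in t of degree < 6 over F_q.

Under M = [[173,23],[154,163]] in GL_2(Z/193), e_{193}(P',Q') = e_{193}(P,Q)^(173*163-23*154 mod 193).
Hence e(P,Q) = e(P',Q')^{78} where 78 = 146^{-1} mod 193.
Undo Montgomery via alpha=100771428439667, beta=40612423327876: (a',b')=(31693095262230,52068863375338) over F_{110851532232061}.
n = 193 = (11000001)_2 (8 bits, wt 3); accumulate f_{193,P'}(Q'+S)/f_{193,P'}(S) along the 7-step ladder.
So e_{193}(P',Q') = 25438245450086 + 56881684562938*t + 21855936280172*t^2 + 65847297657679*t^3 + 49600566571029*t^4 + 26280056505204*t^5.
e_{193}(P,Q) = (25438245450086 + 56881684562938*t + 21855936280172*t^2 + 65847297657679*t^3 + 49600566571029*t^4 + 26280056505204*t^5)^{78} = 45155416173156 + 22227481784793*t + 50640147110496*t^2 + 32885701084498*t^3 + 9265538812909*t^4 + 13930119448858*t^5.

45155416173156 + 22227481784793*t + 50640147110496*t^2 + 32885701084498*t^3 + 9265538812909*t^4 + 13930119448858*t^5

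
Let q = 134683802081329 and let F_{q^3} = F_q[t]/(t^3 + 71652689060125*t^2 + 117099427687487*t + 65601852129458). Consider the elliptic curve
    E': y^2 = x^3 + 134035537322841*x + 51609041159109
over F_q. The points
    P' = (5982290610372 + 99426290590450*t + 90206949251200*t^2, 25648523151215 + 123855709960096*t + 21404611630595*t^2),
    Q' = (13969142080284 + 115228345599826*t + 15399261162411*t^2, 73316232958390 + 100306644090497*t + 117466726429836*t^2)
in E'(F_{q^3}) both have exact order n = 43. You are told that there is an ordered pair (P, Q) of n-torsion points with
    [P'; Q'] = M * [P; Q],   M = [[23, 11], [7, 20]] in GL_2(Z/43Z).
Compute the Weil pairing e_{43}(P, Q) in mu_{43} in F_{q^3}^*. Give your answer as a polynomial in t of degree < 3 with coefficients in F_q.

Since e_{43}(P,P)=e_{43}(Q,Q)=1 and e_{43}(Q,P)=e_{43}(P,Q)^{-1}, expanding e_{43}(23*P + 11*Q,7*P + 20*Q) leaves e(P,Q)^det(M).
Inverting 39 mod 43: 32. Thus e_{43}(P,Q) = e(P',Q')^{32}.
6-bit Miller (101011) on E'/F_{134683802081329} with a'=134035537322841, b'=51609041159109: accumulate tangent/chord ratios at Q'+S and P'+S'.
The quotient is 72468458771403 + 107461673397208*t + 133727973412267*t^2.
Thus e_{43}(P,Q) = 65798279877536 + 10880295827488*t + 70420905108350*t^2.

65798279877536 + 10880295827488*t + 70420905108350*t^2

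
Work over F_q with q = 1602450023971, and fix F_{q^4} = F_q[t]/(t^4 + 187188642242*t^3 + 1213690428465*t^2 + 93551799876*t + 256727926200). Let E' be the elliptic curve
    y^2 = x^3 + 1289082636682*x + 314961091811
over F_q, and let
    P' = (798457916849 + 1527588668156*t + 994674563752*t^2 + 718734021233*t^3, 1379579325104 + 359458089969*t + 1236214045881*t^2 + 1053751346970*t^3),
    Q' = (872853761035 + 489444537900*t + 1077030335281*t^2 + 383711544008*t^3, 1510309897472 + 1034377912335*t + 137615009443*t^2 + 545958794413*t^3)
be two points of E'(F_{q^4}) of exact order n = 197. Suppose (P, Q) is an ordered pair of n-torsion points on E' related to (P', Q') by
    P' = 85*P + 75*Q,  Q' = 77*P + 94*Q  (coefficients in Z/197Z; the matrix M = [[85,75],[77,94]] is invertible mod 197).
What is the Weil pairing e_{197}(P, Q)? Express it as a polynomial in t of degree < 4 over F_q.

e_{197} is bilinear + alternating on E[197], so e_{197}(85*P + 75*Q, 77*P + 94*Q) = e_{197}(P,Q)^(85*94-75*77).
det(M) mod 197 = 48; its inverse in (Z/197)^* is 78 (check: 48*78 mod 197 = 1).
Run Miller on y^2=x^3+1289082636682*x+314961091811 over F_{1602450023971}: ladder 11000101 (8 bits); e = f_P(D_Q)/f_Q(D_P).
e_{197}(P',Q') = 1545610024048 + 1466998705337*t + 86394095030*t^2 + 1517677204911*t^3.
(1545610024048 + 1466998705337*t + 86394095030*t^2 + 1517677204911*t^3)^{78} mod (1602450023971,f) = 822078552967 + 900093238549*t + 806530554117*t^2 + 881127282173*t^3.

822078552967 + 900093238549*t + 806530554117*t^2 + 881127282173*t^3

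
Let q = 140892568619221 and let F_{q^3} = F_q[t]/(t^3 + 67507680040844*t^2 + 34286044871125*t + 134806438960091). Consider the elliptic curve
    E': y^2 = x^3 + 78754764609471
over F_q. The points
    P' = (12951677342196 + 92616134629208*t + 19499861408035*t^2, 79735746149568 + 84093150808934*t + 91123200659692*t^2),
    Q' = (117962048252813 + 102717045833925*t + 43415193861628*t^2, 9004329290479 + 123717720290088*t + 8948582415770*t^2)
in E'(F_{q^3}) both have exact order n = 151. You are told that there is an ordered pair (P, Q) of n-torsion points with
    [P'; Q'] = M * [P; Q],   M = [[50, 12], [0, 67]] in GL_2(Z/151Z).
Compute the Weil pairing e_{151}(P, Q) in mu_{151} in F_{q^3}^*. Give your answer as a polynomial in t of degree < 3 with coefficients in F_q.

47618130602680 + 112149652226764*t + 34378348035722*t^2

The 151-Weil pairing on E[151] over F_{140892568619221} is alternating-bilinear: e_{151}(P',Q') = e_{151}(P,Q)^det(M).
50*67 - 12*0 = 3350; reduced mod 151: det = 28, inverse 27.
n = 151 = (10010111)_2 (8 bits, wt 5); accumulate f_{151,P'}(Q'+S)/f_{151,P'}(S) along the 7-step ladder.
e_{151}(P',Q') = 38259960654290 + 40696661849042*t + 52078506351524*t^2.
Hence e(P,Q) = 47618130602680 + 112149652226764*t + 34378348035722*t^2 in F_{140892568619221^3}^*.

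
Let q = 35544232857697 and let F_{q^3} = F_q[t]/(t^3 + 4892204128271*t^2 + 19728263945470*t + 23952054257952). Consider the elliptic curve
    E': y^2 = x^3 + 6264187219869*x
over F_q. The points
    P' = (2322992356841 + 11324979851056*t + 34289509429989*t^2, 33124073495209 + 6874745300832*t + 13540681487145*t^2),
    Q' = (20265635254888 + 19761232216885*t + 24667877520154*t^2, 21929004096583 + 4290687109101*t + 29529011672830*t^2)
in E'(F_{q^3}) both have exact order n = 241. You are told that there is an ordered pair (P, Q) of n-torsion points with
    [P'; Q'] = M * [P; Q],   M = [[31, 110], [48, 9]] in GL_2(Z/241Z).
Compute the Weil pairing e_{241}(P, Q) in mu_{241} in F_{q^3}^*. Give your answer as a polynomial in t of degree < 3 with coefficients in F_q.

e_{241}(aP+bQ,cP+dQ) = e_{241}(P,Q)^(ad-bc); with (a,b,c,d)=(31,110,48,9) this gives the det-241 law.
Inverting 60 mod 241: 237. Thus e_{241}(P,Q) = e(P',Q')^{237}.
Build f_{241,P'} and f_{241,Q'} via the 8-bit ladder of 241=11110001_2; evaluate at shifted divisors; quotient in F_{35544232857697^3}.
f_P(D_Q)/f_Q(D_P) = 879217268721 + 35039446248534*t + 8399026408200*t^2.
Finally e_{241}(P,Q) = 13538092883176 + 4365385595233*t + 720313880164*t^2.

13538092883176 + 4365385595233*t + 720313880164*t^2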